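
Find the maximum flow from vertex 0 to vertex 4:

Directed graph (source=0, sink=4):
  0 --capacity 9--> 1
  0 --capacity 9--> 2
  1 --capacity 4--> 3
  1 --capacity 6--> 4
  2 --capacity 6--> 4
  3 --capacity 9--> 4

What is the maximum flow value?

Computing max flow:
  Flow on (0->1): 9/9
  Flow on (0->2): 6/9
  Flow on (1->3): 3/4
  Flow on (1->4): 6/6
  Flow on (2->4): 6/6
  Flow on (3->4): 3/9
Maximum flow = 15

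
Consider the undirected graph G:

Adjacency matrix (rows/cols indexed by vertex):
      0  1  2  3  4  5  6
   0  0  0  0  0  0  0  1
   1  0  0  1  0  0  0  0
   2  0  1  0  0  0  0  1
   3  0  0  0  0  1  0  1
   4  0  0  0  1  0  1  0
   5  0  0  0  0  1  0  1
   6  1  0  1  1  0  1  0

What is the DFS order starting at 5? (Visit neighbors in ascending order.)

DFS from vertex 5 (neighbors processed in ascending order):
Visit order: 5, 4, 3, 6, 0, 2, 1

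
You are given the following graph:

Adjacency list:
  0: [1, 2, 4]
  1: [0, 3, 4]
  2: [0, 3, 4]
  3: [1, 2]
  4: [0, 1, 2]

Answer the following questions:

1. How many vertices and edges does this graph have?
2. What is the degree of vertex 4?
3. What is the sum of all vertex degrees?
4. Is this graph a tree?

Count: 5 vertices, 7 edges.
Vertex 4 has neighbors [0, 1, 2], degree = 3.
Handshaking lemma: 2 * 7 = 14.
A tree on 5 vertices has 4 edges. This graph has 7 edges (3 extra). Not a tree.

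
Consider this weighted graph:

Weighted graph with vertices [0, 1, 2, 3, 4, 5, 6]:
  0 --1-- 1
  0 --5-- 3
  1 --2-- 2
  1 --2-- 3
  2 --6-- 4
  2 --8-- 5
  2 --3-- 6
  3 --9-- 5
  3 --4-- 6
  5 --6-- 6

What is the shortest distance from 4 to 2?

Using Dijkstra's algorithm from vertex 4:
Shortest path: 4 -> 2
Total weight: 6 = 6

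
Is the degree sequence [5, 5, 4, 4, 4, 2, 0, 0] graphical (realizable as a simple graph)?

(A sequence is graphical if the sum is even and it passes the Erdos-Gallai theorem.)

Sum of degrees = 24. Sum is even and passes Erdos-Gallai. The sequence IS graphical.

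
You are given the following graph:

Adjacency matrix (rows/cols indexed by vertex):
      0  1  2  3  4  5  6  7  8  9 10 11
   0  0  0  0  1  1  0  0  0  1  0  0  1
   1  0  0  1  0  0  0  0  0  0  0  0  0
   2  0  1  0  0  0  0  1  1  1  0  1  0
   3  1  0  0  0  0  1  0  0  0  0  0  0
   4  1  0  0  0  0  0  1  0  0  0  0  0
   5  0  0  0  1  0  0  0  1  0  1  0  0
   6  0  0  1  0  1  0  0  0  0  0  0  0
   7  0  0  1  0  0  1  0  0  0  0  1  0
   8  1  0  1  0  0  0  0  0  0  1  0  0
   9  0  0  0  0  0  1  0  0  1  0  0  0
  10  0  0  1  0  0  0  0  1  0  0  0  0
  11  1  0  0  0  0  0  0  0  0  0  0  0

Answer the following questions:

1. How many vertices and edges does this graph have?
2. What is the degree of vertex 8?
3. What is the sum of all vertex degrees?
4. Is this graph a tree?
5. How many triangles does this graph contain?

Count: 12 vertices, 15 edges.
Vertex 8 has neighbors [0, 2, 9], degree = 3.
Handshaking lemma: 2 * 15 = 30.
A tree on 12 vertices has 11 edges. This graph has 15 edges (4 extra). Not a tree.
Number of triangles = 1.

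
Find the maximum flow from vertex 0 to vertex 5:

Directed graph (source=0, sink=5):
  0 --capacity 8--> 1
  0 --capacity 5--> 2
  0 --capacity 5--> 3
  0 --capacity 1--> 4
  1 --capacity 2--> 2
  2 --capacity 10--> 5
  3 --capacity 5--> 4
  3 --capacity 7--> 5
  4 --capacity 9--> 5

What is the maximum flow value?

Computing max flow:
  Flow on (0->1): 2/8
  Flow on (0->2): 5/5
  Flow on (0->3): 5/5
  Flow on (0->4): 1/1
  Flow on (1->2): 2/2
  Flow on (2->5): 7/10
  Flow on (3->5): 5/7
  Flow on (4->5): 1/9
Maximum flow = 13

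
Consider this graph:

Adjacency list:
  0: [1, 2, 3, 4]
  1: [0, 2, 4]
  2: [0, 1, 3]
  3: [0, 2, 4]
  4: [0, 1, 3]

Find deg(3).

Vertex 3 has neighbors [0, 2, 4], so deg(3) = 3.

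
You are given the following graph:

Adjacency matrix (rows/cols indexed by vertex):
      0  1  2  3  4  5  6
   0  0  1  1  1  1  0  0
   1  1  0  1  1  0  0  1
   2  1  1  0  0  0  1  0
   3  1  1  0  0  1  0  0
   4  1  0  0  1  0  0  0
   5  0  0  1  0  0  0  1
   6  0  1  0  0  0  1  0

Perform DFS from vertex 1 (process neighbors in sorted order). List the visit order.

DFS from vertex 1 (neighbors processed in ascending order):
Visit order: 1, 0, 2, 5, 6, 3, 4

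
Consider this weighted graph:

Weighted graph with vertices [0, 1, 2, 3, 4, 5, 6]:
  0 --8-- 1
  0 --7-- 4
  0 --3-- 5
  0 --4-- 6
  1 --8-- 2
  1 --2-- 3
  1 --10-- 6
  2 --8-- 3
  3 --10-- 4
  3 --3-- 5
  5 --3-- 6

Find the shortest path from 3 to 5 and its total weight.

Using Dijkstra's algorithm from vertex 3:
Shortest path: 3 -> 5
Total weight: 3 = 3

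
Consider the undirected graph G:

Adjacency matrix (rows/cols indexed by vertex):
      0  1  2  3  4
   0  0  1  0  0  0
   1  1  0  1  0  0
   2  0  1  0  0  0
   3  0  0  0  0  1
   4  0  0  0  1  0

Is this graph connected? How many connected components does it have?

Checking connectivity: the graph has 2 connected component(s).
Components: [[0, 1, 2], [3, 4]]. The graph is NOT connected.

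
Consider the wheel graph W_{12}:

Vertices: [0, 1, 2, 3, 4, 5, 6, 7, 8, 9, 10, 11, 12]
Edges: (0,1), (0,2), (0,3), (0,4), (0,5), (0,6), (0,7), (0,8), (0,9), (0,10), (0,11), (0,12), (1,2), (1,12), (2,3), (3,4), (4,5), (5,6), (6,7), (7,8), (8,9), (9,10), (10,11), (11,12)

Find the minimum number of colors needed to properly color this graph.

W_{12} = C_{12} plus a hub adjacent to every cycle vertex.
The outer cycle needs 2 colors (even cycle); the hub is adjacent to all of them so needs a fresh color.
Chromatic number = 2 + 1 = 3.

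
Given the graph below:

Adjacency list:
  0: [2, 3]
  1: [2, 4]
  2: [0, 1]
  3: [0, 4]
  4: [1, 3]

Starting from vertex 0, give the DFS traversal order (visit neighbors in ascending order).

DFS from vertex 0 (neighbors processed in ascending order):
Visit order: 0, 2, 1, 4, 3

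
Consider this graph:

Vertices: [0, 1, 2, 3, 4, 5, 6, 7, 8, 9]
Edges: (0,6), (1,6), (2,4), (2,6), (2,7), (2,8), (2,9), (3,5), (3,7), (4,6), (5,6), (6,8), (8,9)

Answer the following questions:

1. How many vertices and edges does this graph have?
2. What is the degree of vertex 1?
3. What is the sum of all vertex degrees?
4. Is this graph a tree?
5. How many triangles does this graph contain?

Count: 10 vertices, 13 edges.
Vertex 1 has neighbors [6], degree = 1.
Handshaking lemma: 2 * 13 = 26.
A tree on 10 vertices has 9 edges. This graph has 13 edges (4 extra). Not a tree.
Number of triangles = 3.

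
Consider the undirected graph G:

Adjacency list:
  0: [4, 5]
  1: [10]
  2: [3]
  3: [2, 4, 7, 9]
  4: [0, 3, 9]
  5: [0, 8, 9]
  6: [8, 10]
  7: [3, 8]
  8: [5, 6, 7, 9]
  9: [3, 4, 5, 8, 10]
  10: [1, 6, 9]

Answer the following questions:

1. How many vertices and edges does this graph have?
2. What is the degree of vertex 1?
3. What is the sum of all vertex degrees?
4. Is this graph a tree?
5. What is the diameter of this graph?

Count: 11 vertices, 15 edges.
Vertex 1 has neighbors [10], degree = 1.
Handshaking lemma: 2 * 15 = 30.
A tree on 11 vertices has 10 edges. This graph has 15 edges (5 extra). Not a tree.
Diameter (longest shortest path) = 4.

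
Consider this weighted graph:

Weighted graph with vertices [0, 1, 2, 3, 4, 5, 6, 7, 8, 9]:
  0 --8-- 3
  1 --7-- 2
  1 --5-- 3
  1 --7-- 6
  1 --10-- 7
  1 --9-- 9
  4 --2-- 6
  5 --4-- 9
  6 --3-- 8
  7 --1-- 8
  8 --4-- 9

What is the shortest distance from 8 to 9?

Using Dijkstra's algorithm from vertex 8:
Shortest path: 8 -> 9
Total weight: 4 = 4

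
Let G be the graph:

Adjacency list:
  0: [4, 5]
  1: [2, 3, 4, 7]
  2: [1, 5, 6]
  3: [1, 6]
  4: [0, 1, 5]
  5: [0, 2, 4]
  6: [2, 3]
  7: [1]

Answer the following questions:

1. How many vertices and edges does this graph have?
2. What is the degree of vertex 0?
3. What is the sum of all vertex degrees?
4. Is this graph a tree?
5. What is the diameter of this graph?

Count: 8 vertices, 10 edges.
Vertex 0 has neighbors [4, 5], degree = 2.
Handshaking lemma: 2 * 10 = 20.
A tree on 8 vertices has 7 edges. This graph has 10 edges (3 extra). Not a tree.
Diameter (longest shortest path) = 3.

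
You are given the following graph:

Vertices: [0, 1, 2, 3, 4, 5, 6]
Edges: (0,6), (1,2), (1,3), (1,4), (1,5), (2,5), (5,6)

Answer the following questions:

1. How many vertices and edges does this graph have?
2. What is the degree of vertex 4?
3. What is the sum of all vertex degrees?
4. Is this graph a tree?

Count: 7 vertices, 7 edges.
Vertex 4 has neighbors [1], degree = 1.
Handshaking lemma: 2 * 7 = 14.
A tree on 7 vertices has 6 edges. This graph has 7 edges (1 extra). Not a tree.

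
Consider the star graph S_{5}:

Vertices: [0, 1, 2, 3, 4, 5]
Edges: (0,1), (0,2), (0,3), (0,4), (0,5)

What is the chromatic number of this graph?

S_{5} has one hub adjacent to 5 leaves; leaves are pairwise non-adjacent.
Color the hub 0 and every leaf 1.
Chromatic number = 2.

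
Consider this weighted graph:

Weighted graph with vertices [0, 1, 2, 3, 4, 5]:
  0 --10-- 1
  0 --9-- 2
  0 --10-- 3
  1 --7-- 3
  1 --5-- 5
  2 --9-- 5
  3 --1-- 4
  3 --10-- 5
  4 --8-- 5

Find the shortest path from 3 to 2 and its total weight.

Using Dijkstra's algorithm from vertex 3:
Shortest path: 3 -> 4 -> 5 -> 2
Total weight: 1 + 8 + 9 = 18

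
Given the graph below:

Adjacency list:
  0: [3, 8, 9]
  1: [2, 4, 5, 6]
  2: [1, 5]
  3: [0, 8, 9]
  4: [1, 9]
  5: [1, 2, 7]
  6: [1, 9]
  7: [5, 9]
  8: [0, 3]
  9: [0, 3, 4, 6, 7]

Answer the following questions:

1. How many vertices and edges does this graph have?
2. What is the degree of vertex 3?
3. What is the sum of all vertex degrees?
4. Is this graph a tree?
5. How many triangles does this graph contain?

Count: 10 vertices, 14 edges.
Vertex 3 has neighbors [0, 8, 9], degree = 3.
Handshaking lemma: 2 * 14 = 28.
A tree on 10 vertices has 9 edges. This graph has 14 edges (5 extra). Not a tree.
Number of triangles = 3.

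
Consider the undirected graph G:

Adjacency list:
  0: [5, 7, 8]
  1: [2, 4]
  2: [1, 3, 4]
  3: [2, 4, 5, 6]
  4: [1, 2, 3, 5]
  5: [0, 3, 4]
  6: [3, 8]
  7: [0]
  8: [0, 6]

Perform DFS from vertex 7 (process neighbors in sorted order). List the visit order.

DFS from vertex 7 (neighbors processed in ascending order):
Visit order: 7, 0, 5, 3, 2, 1, 4, 6, 8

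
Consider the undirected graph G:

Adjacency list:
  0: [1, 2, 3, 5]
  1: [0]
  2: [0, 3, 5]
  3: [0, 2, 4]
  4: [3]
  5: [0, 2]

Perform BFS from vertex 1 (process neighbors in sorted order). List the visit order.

BFS from vertex 1 (neighbors processed in ascending order):
Visit order: 1, 0, 2, 3, 5, 4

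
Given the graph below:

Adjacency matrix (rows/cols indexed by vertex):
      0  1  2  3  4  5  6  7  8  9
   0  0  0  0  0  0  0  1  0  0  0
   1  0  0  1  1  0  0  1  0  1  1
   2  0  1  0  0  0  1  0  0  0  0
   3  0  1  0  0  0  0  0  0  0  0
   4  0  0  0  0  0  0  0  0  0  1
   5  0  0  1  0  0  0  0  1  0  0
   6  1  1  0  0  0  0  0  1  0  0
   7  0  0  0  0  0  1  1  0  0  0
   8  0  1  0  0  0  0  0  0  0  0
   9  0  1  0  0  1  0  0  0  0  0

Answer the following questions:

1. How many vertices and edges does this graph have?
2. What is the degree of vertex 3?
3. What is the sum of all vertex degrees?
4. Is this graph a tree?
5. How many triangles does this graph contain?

Count: 10 vertices, 10 edges.
Vertex 3 has neighbors [1], degree = 1.
Handshaking lemma: 2 * 10 = 20.
A tree on 10 vertices has 9 edges. This graph has 10 edges (1 extra). Not a tree.
Number of triangles = 0.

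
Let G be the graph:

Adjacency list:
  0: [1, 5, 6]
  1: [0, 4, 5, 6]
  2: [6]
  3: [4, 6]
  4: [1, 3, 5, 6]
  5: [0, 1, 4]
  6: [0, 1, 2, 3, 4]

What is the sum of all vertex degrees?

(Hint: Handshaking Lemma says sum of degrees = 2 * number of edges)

Count edges: 11 edges.
By Handshaking Lemma: sum of degrees = 2 * 11 = 22.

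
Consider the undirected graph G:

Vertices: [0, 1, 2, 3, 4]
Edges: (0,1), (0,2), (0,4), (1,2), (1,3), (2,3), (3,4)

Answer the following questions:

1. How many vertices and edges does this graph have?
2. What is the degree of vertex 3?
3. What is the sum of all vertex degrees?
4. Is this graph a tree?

Count: 5 vertices, 7 edges.
Vertex 3 has neighbors [1, 2, 4], degree = 3.
Handshaking lemma: 2 * 7 = 14.
A tree on 5 vertices has 4 edges. This graph has 7 edges (3 extra). Not a tree.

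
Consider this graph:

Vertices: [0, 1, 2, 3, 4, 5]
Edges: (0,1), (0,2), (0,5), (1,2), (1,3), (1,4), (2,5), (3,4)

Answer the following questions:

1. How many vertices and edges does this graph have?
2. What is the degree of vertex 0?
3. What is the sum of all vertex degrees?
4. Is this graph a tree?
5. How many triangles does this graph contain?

Count: 6 vertices, 8 edges.
Vertex 0 has neighbors [1, 2, 5], degree = 3.
Handshaking lemma: 2 * 8 = 16.
A tree on 6 vertices has 5 edges. This graph has 8 edges (3 extra). Not a tree.
Number of triangles = 3.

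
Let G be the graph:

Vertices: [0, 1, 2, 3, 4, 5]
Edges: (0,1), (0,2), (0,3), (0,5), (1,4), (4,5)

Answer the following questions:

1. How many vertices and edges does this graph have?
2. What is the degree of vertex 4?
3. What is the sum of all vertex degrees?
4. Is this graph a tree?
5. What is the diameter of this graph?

Count: 6 vertices, 6 edges.
Vertex 4 has neighbors [1, 5], degree = 2.
Handshaking lemma: 2 * 6 = 12.
A tree on 6 vertices has 5 edges. This graph has 6 edges (1 extra). Not a tree.
Diameter (longest shortest path) = 3.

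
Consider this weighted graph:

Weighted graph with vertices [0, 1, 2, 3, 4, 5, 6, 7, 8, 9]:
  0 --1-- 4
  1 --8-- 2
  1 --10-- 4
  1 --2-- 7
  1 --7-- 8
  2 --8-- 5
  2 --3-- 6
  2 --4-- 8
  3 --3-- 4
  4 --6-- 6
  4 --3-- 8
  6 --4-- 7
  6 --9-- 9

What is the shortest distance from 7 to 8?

Using Dijkstra's algorithm from vertex 7:
Shortest path: 7 -> 1 -> 8
Total weight: 2 + 7 = 9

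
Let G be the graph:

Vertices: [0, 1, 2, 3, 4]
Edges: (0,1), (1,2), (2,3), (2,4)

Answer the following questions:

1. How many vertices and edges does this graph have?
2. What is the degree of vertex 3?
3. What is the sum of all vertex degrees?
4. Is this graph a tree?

Count: 5 vertices, 4 edges.
Vertex 3 has neighbors [2], degree = 1.
Handshaking lemma: 2 * 4 = 8.
A graph is a tree iff it is connected and has exactly n-1 edges. This graph is connected (all 5 vertices in one component) and has 5-1 = 4 edges. It is a tree.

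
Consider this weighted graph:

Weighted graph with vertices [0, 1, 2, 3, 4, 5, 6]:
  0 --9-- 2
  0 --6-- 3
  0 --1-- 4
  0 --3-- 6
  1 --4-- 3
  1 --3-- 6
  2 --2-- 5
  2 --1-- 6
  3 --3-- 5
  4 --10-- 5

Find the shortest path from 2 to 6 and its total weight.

Using Dijkstra's algorithm from vertex 2:
Shortest path: 2 -> 6
Total weight: 1 = 1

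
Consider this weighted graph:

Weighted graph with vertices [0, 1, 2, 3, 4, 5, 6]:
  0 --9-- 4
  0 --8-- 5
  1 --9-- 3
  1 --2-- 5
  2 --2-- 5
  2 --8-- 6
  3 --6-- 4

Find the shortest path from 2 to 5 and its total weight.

Using Dijkstra's algorithm from vertex 2:
Shortest path: 2 -> 5
Total weight: 2 = 2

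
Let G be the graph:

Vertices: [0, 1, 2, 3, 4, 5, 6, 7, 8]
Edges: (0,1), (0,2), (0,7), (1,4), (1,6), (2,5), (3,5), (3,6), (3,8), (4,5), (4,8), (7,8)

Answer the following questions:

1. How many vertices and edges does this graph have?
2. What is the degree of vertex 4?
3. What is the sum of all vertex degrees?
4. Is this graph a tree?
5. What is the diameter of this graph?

Count: 9 vertices, 12 edges.
Vertex 4 has neighbors [1, 5, 8], degree = 3.
Handshaking lemma: 2 * 12 = 24.
A tree on 9 vertices has 8 edges. This graph has 12 edges (4 extra). Not a tree.
Diameter (longest shortest path) = 3.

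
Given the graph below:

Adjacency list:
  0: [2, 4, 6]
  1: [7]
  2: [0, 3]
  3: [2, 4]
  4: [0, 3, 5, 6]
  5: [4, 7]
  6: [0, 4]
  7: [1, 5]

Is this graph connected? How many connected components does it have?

Checking connectivity: the graph has 1 connected component(s).
All vertices are reachable from each other. The graph IS connected.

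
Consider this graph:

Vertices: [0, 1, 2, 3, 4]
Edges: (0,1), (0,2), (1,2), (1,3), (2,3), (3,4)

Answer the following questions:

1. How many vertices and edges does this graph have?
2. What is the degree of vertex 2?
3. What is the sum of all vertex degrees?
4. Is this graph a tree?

Count: 5 vertices, 6 edges.
Vertex 2 has neighbors [0, 1, 3], degree = 3.
Handshaking lemma: 2 * 6 = 12.
A tree on 5 vertices has 4 edges. This graph has 6 edges (2 extra). Not a tree.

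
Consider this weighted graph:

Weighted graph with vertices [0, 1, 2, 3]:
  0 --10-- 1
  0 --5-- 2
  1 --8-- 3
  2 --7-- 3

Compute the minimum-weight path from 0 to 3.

Using Dijkstra's algorithm from vertex 0:
Shortest path: 0 -> 2 -> 3
Total weight: 5 + 7 = 12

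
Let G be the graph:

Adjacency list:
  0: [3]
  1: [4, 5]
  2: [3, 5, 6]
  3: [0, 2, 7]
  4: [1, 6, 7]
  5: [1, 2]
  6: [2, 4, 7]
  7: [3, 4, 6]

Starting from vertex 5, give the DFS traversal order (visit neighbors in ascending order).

DFS from vertex 5 (neighbors processed in ascending order):
Visit order: 5, 1, 4, 6, 2, 3, 0, 7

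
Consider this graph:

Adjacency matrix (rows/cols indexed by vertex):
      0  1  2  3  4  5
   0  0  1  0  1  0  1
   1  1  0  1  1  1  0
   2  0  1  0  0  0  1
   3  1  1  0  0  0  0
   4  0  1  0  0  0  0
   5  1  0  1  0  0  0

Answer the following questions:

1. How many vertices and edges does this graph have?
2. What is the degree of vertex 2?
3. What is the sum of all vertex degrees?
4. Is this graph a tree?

Count: 6 vertices, 7 edges.
Vertex 2 has neighbors [1, 5], degree = 2.
Handshaking lemma: 2 * 7 = 14.
A tree on 6 vertices has 5 edges. This graph has 7 edges (2 extra). Not a tree.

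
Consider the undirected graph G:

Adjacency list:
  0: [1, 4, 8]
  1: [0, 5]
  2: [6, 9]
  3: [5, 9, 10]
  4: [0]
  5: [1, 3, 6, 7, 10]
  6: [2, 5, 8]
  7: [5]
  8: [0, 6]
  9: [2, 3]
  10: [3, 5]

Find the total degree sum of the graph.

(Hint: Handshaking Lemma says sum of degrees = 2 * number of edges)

Count edges: 13 edges.
By Handshaking Lemma: sum of degrees = 2 * 13 = 26.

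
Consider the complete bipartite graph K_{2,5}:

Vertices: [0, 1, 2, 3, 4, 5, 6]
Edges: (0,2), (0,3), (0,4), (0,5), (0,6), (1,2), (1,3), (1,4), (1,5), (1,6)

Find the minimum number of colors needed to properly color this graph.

K_{2,5} is bipartite: vertices split into two independent sets of size 2 and 5.
Color one set 0, the other 1. No adjacent vertices share a color.
Chromatic number = 2.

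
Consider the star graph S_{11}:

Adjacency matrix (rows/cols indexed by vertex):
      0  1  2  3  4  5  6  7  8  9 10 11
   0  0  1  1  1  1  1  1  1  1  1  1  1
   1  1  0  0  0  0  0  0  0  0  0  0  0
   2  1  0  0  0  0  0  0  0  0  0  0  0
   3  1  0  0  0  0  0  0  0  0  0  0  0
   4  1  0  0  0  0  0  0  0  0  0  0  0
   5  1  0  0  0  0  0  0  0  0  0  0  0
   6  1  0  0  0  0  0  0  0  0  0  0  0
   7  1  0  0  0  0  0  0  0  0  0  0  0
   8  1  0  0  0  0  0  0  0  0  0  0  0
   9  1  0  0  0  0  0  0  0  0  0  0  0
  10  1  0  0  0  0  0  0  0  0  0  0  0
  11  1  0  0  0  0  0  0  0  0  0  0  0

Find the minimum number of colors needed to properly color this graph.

S_{11} has one hub adjacent to 11 leaves; leaves are pairwise non-adjacent.
Color the hub 0 and every leaf 1.
Chromatic number = 2.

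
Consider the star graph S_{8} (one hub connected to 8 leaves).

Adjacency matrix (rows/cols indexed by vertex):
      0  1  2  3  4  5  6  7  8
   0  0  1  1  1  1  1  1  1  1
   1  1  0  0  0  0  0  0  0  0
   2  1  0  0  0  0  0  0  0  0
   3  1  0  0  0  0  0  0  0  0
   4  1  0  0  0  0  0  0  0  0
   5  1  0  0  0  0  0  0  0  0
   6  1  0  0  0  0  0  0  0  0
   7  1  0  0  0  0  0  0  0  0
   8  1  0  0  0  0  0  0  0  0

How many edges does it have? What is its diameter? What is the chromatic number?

Star graph S_{8}: the hub connects to all 8 leaves.
Edges = 8.
Diameter = 2 (any leaf to hub is 1, leaf to leaf through hub is 2).
Star graphs are bipartite (hub vs leaves), so chromatic number = 2.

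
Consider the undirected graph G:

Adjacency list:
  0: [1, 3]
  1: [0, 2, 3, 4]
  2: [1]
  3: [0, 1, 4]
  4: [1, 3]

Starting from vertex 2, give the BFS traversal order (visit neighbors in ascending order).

BFS from vertex 2 (neighbors processed in ascending order):
Visit order: 2, 1, 0, 3, 4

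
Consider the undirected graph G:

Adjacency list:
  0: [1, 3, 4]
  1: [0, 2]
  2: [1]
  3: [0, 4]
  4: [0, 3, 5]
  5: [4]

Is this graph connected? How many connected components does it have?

Checking connectivity: the graph has 1 connected component(s).
All vertices are reachable from each other. The graph IS connected.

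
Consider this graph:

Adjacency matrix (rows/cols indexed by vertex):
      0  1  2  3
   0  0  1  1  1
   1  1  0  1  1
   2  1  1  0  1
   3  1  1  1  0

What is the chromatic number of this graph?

The graph has a maximum clique of size 4 (lower bound on chromatic number).
A valid 4-coloring: {0: 0, 1: 1, 2: 2, 3: 3}.
Chromatic number = 4.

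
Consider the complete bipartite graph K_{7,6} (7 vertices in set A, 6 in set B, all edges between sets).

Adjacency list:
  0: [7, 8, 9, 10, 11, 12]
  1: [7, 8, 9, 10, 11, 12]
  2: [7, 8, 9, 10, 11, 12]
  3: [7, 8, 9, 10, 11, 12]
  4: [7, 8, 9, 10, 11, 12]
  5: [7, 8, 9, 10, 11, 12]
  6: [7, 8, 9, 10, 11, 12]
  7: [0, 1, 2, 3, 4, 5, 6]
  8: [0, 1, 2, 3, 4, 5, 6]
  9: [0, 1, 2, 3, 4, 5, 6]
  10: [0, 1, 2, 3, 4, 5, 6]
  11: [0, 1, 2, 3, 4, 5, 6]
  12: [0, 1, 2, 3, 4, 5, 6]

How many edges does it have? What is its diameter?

K_{7,6} has 7 * 6 = 42 edges.
Any vertex reaches any opposite-side vertex in 1 step; same-side vertices reach in 2 steps via any opposite-side vertex.
Diameter = 2.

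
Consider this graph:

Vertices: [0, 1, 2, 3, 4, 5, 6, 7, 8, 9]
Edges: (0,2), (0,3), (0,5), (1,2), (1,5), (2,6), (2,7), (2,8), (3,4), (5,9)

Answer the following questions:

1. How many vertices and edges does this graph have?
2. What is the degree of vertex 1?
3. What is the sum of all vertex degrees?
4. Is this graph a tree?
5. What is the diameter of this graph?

Count: 10 vertices, 10 edges.
Vertex 1 has neighbors [2, 5], degree = 2.
Handshaking lemma: 2 * 10 = 20.
A tree on 10 vertices has 9 edges. This graph has 10 edges (1 extra). Not a tree.
Diameter (longest shortest path) = 4.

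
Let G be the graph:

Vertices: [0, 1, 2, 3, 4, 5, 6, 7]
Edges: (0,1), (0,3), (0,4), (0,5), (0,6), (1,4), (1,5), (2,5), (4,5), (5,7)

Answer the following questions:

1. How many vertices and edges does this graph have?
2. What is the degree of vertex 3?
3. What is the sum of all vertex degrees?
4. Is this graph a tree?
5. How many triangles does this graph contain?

Count: 8 vertices, 10 edges.
Vertex 3 has neighbors [0], degree = 1.
Handshaking lemma: 2 * 10 = 20.
A tree on 8 vertices has 7 edges. This graph has 10 edges (3 extra). Not a tree.
Number of triangles = 4.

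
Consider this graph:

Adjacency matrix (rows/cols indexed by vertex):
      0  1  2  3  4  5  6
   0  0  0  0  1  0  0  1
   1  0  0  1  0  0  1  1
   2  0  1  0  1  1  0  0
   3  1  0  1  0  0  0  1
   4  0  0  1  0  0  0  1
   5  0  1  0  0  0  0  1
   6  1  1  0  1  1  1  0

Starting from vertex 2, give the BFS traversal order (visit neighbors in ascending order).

BFS from vertex 2 (neighbors processed in ascending order):
Visit order: 2, 1, 3, 4, 5, 6, 0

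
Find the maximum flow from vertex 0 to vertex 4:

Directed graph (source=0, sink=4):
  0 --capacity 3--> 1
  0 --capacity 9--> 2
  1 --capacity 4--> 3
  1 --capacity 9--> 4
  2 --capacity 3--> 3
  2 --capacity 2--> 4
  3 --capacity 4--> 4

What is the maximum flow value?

Computing max flow:
  Flow on (0->1): 3/3
  Flow on (0->2): 5/9
  Flow on (1->4): 3/9
  Flow on (2->3): 3/3
  Flow on (2->4): 2/2
  Flow on (3->4): 3/4
Maximum flow = 8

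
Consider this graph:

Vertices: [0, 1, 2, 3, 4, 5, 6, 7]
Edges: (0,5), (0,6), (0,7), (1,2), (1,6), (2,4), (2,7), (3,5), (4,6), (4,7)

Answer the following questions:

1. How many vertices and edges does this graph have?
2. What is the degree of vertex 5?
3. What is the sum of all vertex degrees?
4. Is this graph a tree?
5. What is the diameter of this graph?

Count: 8 vertices, 10 edges.
Vertex 5 has neighbors [0, 3], degree = 2.
Handshaking lemma: 2 * 10 = 20.
A tree on 8 vertices has 7 edges. This graph has 10 edges (3 extra). Not a tree.
Diameter (longest shortest path) = 4.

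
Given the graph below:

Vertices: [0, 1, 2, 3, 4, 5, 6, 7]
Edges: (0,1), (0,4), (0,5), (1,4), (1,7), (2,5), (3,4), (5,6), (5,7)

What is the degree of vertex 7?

Vertex 7 has neighbors [1, 5], so deg(7) = 2.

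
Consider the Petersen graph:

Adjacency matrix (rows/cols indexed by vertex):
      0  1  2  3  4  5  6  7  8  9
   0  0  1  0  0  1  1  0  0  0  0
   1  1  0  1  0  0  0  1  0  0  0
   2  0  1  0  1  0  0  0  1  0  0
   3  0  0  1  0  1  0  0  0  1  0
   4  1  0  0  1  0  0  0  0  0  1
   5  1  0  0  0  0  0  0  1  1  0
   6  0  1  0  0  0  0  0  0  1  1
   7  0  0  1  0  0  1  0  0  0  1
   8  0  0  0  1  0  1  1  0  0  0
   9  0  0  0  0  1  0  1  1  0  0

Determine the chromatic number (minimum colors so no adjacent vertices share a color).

The Petersen graph contains odd cycles (e.g. the outer 5-cycle), so chi >= 3.
A proper 3-coloring exists (it is a well-known 3-chromatic graph).
Chromatic number = 3.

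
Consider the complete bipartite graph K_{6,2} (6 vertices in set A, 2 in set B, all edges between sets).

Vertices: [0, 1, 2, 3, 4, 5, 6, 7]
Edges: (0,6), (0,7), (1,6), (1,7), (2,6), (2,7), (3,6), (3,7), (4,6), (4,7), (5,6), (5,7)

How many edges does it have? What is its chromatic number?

K_{6,2} has 6 * 2 = 12 edges.
Bipartite graphs have chromatic number 2 (color each partition differently).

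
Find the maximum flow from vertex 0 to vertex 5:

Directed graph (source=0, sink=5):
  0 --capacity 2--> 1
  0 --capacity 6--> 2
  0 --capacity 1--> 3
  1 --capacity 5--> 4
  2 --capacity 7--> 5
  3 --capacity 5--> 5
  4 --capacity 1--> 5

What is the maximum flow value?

Computing max flow:
  Flow on (0->1): 1/2
  Flow on (0->2): 6/6
  Flow on (0->3): 1/1
  Flow on (1->4): 1/5
  Flow on (2->5): 6/7
  Flow on (3->5): 1/5
  Flow on (4->5): 1/1
Maximum flow = 8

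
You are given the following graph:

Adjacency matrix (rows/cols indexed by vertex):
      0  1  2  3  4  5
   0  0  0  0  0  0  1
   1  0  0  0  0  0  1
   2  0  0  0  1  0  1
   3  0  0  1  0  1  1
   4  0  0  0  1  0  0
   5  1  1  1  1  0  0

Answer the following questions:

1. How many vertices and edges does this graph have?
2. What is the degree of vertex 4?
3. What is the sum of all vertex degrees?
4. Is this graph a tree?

Count: 6 vertices, 6 edges.
Vertex 4 has neighbors [3], degree = 1.
Handshaking lemma: 2 * 6 = 12.
A tree on 6 vertices has 5 edges. This graph has 6 edges (1 extra). Not a tree.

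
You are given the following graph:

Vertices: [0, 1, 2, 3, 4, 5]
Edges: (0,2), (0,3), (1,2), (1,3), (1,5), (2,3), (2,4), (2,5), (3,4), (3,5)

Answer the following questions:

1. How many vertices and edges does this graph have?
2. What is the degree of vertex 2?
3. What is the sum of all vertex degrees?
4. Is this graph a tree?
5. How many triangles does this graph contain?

Count: 6 vertices, 10 edges.
Vertex 2 has neighbors [0, 1, 3, 4, 5], degree = 5.
Handshaking lemma: 2 * 10 = 20.
A tree on 6 vertices has 5 edges. This graph has 10 edges (5 extra). Not a tree.
Number of triangles = 6.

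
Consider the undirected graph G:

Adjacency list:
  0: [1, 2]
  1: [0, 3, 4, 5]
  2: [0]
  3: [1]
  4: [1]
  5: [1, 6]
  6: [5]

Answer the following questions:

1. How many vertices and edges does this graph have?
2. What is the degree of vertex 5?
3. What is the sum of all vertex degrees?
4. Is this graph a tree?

Count: 7 vertices, 6 edges.
Vertex 5 has neighbors [1, 6], degree = 2.
Handshaking lemma: 2 * 6 = 12.
A graph is a tree iff it is connected and has exactly n-1 edges. This graph is connected (all 7 vertices in one component) and has 7-1 = 6 edges. It is a tree.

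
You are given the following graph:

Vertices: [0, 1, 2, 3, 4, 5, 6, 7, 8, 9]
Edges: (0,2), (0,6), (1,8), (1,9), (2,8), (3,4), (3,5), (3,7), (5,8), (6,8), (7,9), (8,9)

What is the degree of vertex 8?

Vertex 8 has neighbors [1, 2, 5, 6, 9], so deg(8) = 5.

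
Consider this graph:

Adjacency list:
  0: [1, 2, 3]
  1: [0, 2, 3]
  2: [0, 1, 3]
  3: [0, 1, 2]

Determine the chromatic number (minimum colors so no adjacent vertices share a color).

The graph has a maximum clique of size 4 (lower bound on chromatic number).
A valid 4-coloring: {0: 0, 1: 1, 2: 2, 3: 3}.
Chromatic number = 4.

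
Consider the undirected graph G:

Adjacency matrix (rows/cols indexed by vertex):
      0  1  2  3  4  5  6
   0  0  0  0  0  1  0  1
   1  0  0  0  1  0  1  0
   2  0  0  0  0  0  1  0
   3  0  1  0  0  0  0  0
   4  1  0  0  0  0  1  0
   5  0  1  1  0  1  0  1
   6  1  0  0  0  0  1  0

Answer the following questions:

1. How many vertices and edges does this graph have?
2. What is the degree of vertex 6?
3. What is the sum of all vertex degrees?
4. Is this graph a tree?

Count: 7 vertices, 7 edges.
Vertex 6 has neighbors [0, 5], degree = 2.
Handshaking lemma: 2 * 7 = 14.
A tree on 7 vertices has 6 edges. This graph has 7 edges (1 extra). Not a tree.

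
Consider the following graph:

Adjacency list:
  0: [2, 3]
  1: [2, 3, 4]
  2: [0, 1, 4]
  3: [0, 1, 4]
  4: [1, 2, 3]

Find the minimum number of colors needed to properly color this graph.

The graph has a maximum clique of size 3 (lower bound on chromatic number).
A valid 3-coloring: {0: 0, 1: 0, 2: 1, 3: 1, 4: 2}.
Chromatic number = 3.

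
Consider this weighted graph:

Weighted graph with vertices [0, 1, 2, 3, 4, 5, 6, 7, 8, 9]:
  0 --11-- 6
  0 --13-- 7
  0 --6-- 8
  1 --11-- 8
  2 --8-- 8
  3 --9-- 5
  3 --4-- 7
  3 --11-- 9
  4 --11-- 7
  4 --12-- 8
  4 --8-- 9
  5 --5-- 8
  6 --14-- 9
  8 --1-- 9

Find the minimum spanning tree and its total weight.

Applying Kruskal's algorithm (sort edges by weight, add if no cycle):
  Add (8,9) w=1
  Add (3,7) w=4
  Add (5,8) w=5
  Add (0,8) w=6
  Add (2,8) w=8
  Add (4,9) w=8
  Add (3,5) w=9
  Add (0,6) w=11
  Add (1,8) w=11
  Skip (3,9) w=11 (creates cycle)
  Skip (4,7) w=11 (creates cycle)
  Skip (4,8) w=12 (creates cycle)
  Skip (0,7) w=13 (creates cycle)
  Skip (6,9) w=14 (creates cycle)
MST weight = 63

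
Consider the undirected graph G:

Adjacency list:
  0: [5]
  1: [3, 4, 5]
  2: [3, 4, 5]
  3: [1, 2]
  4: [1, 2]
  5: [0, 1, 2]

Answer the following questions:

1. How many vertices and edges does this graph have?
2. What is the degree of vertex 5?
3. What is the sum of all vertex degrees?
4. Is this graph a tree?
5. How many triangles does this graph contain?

Count: 6 vertices, 7 edges.
Vertex 5 has neighbors [0, 1, 2], degree = 3.
Handshaking lemma: 2 * 7 = 14.
A tree on 6 vertices has 5 edges. This graph has 7 edges (2 extra). Not a tree.
Number of triangles = 0.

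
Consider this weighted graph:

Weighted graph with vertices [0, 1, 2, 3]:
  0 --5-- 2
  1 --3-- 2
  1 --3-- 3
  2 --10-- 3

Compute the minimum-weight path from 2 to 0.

Using Dijkstra's algorithm from vertex 2:
Shortest path: 2 -> 0
Total weight: 5 = 5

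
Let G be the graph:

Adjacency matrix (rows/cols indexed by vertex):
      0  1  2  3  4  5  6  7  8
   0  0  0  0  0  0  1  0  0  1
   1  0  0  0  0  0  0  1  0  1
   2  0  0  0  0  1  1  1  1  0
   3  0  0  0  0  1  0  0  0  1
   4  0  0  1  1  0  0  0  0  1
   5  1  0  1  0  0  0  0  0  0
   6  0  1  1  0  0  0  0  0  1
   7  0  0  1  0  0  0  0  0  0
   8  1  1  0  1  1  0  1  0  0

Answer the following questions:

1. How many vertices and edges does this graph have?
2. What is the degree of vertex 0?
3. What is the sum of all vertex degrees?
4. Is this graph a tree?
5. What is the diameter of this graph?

Count: 9 vertices, 12 edges.
Vertex 0 has neighbors [5, 8], degree = 2.
Handshaking lemma: 2 * 12 = 24.
A tree on 9 vertices has 8 edges. This graph has 12 edges (4 extra). Not a tree.
Diameter (longest shortest path) = 3.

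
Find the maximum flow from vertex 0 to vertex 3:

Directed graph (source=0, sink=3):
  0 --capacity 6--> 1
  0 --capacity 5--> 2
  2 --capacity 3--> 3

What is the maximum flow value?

Computing max flow:
  Flow on (0->2): 3/5
  Flow on (2->3): 3/3
Maximum flow = 3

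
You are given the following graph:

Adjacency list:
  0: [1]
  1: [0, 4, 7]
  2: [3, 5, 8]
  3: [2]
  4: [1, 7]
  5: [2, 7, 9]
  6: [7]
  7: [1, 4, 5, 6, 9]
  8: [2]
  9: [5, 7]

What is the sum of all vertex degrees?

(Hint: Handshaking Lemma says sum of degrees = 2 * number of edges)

Count edges: 11 edges.
By Handshaking Lemma: sum of degrees = 2 * 11 = 22.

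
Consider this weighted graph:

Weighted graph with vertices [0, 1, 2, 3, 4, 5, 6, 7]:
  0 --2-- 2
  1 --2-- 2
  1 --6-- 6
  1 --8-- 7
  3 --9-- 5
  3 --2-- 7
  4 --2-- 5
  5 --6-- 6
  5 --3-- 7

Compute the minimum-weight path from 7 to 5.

Using Dijkstra's algorithm from vertex 7:
Shortest path: 7 -> 5
Total weight: 3 = 3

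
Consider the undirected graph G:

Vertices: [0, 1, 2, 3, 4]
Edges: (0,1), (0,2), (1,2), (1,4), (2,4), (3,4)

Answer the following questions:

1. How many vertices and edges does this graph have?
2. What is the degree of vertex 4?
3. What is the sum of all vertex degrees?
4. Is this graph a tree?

Count: 5 vertices, 6 edges.
Vertex 4 has neighbors [1, 2, 3], degree = 3.
Handshaking lemma: 2 * 6 = 12.
A tree on 5 vertices has 4 edges. This graph has 6 edges (2 extra). Not a tree.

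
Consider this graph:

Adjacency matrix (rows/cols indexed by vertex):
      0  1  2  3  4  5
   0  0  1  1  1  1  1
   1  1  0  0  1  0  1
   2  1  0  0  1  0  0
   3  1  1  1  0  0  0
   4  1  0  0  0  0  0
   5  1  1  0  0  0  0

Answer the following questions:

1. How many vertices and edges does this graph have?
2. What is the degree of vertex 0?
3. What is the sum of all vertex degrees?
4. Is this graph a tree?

Count: 6 vertices, 8 edges.
Vertex 0 has neighbors [1, 2, 3, 4, 5], degree = 5.
Handshaking lemma: 2 * 8 = 16.
A tree on 6 vertices has 5 edges. This graph has 8 edges (3 extra). Not a tree.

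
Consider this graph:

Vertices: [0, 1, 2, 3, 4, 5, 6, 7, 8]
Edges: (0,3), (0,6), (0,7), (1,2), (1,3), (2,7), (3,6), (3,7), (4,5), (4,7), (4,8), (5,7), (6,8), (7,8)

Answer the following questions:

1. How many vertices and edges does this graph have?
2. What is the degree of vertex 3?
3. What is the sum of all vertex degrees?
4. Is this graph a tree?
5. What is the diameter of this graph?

Count: 9 vertices, 14 edges.
Vertex 3 has neighbors [0, 1, 6, 7], degree = 4.
Handshaking lemma: 2 * 14 = 28.
A tree on 9 vertices has 8 edges. This graph has 14 edges (6 extra). Not a tree.
Diameter (longest shortest path) = 3.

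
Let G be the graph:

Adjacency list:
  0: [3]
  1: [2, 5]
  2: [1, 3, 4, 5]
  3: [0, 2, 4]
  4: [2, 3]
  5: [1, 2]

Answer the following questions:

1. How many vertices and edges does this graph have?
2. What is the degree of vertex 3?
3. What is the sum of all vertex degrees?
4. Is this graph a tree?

Count: 6 vertices, 7 edges.
Vertex 3 has neighbors [0, 2, 4], degree = 3.
Handshaking lemma: 2 * 7 = 14.
A tree on 6 vertices has 5 edges. This graph has 7 edges (2 extra). Not a tree.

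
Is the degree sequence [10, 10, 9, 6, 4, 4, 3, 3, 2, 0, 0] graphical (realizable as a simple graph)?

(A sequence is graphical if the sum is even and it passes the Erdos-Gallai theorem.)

Sum of degrees = 51. Sum is odd, so the sequence is NOT graphical.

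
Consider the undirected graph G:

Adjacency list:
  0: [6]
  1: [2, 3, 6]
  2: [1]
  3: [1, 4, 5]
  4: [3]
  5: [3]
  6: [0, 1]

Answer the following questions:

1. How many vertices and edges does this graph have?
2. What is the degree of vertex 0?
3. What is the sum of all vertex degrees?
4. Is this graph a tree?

Count: 7 vertices, 6 edges.
Vertex 0 has neighbors [6], degree = 1.
Handshaking lemma: 2 * 6 = 12.
A graph is a tree iff it is connected and has exactly n-1 edges. This graph is connected (all 7 vertices in one component) and has 7-1 = 6 edges. It is a tree.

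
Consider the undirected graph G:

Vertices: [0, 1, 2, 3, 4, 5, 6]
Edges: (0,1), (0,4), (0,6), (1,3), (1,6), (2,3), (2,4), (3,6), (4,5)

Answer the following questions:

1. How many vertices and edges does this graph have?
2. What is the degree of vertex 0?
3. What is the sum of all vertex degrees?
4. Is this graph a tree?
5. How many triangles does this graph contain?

Count: 7 vertices, 9 edges.
Vertex 0 has neighbors [1, 4, 6], degree = 3.
Handshaking lemma: 2 * 9 = 18.
A tree on 7 vertices has 6 edges. This graph has 9 edges (3 extra). Not a tree.
Number of triangles = 2.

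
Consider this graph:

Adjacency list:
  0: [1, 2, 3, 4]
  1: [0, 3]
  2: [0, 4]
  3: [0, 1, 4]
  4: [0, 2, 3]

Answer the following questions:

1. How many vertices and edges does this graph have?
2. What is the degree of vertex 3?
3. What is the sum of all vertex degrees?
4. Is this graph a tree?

Count: 5 vertices, 7 edges.
Vertex 3 has neighbors [0, 1, 4], degree = 3.
Handshaking lemma: 2 * 7 = 14.
A tree on 5 vertices has 4 edges. This graph has 7 edges (3 extra). Not a tree.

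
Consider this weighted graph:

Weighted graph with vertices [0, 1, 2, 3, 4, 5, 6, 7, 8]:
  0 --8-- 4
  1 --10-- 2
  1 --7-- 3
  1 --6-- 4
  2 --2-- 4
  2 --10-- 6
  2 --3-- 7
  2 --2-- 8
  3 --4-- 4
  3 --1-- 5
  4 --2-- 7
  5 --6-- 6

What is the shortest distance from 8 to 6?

Using Dijkstra's algorithm from vertex 8:
Shortest path: 8 -> 2 -> 6
Total weight: 2 + 10 = 12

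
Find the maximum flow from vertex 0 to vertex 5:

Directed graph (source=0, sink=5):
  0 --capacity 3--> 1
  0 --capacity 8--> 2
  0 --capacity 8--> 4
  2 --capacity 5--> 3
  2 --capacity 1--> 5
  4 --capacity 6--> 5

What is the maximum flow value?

Computing max flow:
  Flow on (0->2): 1/8
  Flow on (0->4): 6/8
  Flow on (2->5): 1/1
  Flow on (4->5): 6/6
Maximum flow = 7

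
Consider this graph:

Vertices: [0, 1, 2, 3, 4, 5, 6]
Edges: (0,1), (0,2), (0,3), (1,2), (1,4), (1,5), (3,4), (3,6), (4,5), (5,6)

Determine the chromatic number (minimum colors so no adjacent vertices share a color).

The graph has a maximum clique of size 3 (lower bound on chromatic number).
A valid 3-coloring: {0: 1, 1: 0, 2: 2, 3: 0, 4: 1, 5: 2, 6: 1}.
Chromatic number = 3.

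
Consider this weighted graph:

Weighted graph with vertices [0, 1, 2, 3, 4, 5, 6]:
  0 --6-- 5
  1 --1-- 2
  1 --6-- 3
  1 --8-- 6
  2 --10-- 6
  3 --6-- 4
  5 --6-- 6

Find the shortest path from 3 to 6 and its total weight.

Using Dijkstra's algorithm from vertex 3:
Shortest path: 3 -> 1 -> 6
Total weight: 6 + 8 = 14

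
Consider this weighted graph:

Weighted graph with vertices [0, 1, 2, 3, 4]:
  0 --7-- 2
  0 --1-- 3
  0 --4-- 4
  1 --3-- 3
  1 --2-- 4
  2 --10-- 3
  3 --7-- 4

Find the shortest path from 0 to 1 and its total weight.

Using Dijkstra's algorithm from vertex 0:
Shortest path: 0 -> 3 -> 1
Total weight: 1 + 3 = 4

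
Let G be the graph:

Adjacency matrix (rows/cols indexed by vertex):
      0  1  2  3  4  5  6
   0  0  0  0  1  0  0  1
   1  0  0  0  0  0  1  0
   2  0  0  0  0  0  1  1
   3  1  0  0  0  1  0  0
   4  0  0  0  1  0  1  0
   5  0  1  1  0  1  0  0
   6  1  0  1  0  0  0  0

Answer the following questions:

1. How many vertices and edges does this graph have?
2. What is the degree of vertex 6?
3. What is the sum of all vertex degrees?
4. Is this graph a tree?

Count: 7 vertices, 7 edges.
Vertex 6 has neighbors [0, 2], degree = 2.
Handshaking lemma: 2 * 7 = 14.
A tree on 7 vertices has 6 edges. This graph has 7 edges (1 extra). Not a tree.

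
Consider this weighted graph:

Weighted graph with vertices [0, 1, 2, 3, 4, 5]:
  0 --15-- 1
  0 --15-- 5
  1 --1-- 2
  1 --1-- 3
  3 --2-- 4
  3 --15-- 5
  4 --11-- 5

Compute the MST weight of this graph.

Applying Kruskal's algorithm (sort edges by weight, add if no cycle):
  Add (1,2) w=1
  Add (1,3) w=1
  Add (3,4) w=2
  Add (4,5) w=11
  Add (0,1) w=15
  Skip (0,5) w=15 (creates cycle)
  Skip (3,5) w=15 (creates cycle)
MST weight = 30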